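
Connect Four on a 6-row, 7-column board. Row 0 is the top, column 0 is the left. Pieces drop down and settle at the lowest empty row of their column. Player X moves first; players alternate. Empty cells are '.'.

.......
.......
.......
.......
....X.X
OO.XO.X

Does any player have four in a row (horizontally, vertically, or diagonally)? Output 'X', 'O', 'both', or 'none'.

none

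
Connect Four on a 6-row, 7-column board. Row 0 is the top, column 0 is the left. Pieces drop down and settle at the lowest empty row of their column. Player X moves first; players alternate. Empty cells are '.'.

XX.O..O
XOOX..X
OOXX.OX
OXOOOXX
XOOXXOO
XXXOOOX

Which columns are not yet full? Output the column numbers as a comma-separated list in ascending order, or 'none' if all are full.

Answer: 2,4,5

Derivation:
col 0: top cell = 'X' → FULL
col 1: top cell = 'X' → FULL
col 2: top cell = '.' → open
col 3: top cell = 'O' → FULL
col 4: top cell = '.' → open
col 5: top cell = '.' → open
col 6: top cell = 'O' → FULL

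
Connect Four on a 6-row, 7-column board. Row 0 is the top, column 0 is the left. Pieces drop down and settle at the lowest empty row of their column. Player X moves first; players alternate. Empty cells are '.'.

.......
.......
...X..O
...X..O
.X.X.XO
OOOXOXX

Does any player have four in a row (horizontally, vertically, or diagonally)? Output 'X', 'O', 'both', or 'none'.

X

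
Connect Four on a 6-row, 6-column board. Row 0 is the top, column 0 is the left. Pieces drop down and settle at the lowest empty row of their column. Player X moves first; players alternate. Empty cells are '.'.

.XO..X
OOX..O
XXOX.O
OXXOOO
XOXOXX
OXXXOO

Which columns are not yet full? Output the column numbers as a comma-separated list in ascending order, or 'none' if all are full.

Answer: 0,3,4

Derivation:
col 0: top cell = '.' → open
col 1: top cell = 'X' → FULL
col 2: top cell = 'O' → FULL
col 3: top cell = '.' → open
col 4: top cell = '.' → open
col 5: top cell = 'X' → FULL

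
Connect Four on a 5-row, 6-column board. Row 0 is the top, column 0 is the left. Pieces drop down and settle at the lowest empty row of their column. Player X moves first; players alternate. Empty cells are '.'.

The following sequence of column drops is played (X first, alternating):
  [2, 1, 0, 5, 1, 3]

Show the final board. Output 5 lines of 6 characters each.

Move 1: X drops in col 2, lands at row 4
Move 2: O drops in col 1, lands at row 4
Move 3: X drops in col 0, lands at row 4
Move 4: O drops in col 5, lands at row 4
Move 5: X drops in col 1, lands at row 3
Move 6: O drops in col 3, lands at row 4

Answer: ......
......
......
.X....
XOXO.O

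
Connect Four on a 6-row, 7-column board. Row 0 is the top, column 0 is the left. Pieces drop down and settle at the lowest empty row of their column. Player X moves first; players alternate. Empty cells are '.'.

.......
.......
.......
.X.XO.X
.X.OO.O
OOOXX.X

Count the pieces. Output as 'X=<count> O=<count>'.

X=7 O=7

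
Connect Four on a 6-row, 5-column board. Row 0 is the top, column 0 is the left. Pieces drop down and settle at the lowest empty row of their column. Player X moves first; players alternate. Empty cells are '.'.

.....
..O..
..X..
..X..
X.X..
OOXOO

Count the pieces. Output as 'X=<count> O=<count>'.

X=5 O=5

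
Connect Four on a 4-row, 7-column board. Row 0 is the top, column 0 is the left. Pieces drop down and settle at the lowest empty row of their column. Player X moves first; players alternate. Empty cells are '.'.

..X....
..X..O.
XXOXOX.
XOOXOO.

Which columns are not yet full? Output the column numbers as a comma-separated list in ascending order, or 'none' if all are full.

Answer: 0,1,3,4,5,6

Derivation:
col 0: top cell = '.' → open
col 1: top cell = '.' → open
col 2: top cell = 'X' → FULL
col 3: top cell = '.' → open
col 4: top cell = '.' → open
col 5: top cell = '.' → open
col 6: top cell = '.' → open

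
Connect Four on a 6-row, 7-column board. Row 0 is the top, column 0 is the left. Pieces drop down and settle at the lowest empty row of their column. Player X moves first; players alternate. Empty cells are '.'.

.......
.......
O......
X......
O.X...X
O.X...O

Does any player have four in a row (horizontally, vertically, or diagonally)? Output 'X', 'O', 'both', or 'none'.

none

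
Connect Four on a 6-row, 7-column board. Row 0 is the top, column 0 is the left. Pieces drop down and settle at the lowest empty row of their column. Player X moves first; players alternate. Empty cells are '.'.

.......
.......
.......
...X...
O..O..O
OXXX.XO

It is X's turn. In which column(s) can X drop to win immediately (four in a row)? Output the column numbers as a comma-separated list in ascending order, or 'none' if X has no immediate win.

Answer: 4

Derivation:
col 0: drop X → no win
col 1: drop X → no win
col 2: drop X → no win
col 3: drop X → no win
col 4: drop X → WIN!
col 5: drop X → no win
col 6: drop X → no win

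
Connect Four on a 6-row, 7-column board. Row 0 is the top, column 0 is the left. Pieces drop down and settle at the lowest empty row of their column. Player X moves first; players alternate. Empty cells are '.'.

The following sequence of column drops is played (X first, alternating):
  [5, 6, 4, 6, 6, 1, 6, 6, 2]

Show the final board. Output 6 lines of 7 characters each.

Answer: .......
......O
......X
......X
......O
.OX.XXO

Derivation:
Move 1: X drops in col 5, lands at row 5
Move 2: O drops in col 6, lands at row 5
Move 3: X drops in col 4, lands at row 5
Move 4: O drops in col 6, lands at row 4
Move 5: X drops in col 6, lands at row 3
Move 6: O drops in col 1, lands at row 5
Move 7: X drops in col 6, lands at row 2
Move 8: O drops in col 6, lands at row 1
Move 9: X drops in col 2, lands at row 5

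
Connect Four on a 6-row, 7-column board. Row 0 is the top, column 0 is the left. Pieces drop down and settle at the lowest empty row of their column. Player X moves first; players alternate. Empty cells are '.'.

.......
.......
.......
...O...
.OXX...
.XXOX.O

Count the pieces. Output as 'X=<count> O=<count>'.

X=5 O=4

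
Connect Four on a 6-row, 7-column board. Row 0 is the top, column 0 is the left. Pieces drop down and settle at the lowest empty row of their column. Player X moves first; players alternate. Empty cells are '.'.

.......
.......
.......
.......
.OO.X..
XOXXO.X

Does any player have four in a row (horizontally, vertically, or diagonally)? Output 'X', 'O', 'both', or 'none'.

none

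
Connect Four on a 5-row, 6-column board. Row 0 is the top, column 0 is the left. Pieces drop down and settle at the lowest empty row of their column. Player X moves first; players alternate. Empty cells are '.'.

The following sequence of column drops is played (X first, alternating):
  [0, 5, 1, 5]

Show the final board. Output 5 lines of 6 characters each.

Move 1: X drops in col 0, lands at row 4
Move 2: O drops in col 5, lands at row 4
Move 3: X drops in col 1, lands at row 4
Move 4: O drops in col 5, lands at row 3

Answer: ......
......
......
.....O
XX...O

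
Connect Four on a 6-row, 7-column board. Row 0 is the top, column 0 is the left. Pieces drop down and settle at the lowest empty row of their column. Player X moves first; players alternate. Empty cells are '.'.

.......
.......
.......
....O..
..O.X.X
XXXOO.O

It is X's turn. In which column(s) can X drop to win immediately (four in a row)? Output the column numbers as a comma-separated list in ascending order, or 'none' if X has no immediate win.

Answer: none

Derivation:
col 0: drop X → no win
col 1: drop X → no win
col 2: drop X → no win
col 3: drop X → no win
col 4: drop X → no win
col 5: drop X → no win
col 6: drop X → no win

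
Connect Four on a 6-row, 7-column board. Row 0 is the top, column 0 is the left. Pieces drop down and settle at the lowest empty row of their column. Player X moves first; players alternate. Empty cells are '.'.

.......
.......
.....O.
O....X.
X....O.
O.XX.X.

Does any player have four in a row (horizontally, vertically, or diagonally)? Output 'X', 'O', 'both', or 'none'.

none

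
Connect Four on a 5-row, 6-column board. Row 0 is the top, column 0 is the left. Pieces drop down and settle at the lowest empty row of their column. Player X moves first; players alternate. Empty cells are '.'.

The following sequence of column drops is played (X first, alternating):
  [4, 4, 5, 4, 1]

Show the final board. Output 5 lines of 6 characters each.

Answer: ......
......
....O.
....O.
.X..XX

Derivation:
Move 1: X drops in col 4, lands at row 4
Move 2: O drops in col 4, lands at row 3
Move 3: X drops in col 5, lands at row 4
Move 4: O drops in col 4, lands at row 2
Move 5: X drops in col 1, lands at row 4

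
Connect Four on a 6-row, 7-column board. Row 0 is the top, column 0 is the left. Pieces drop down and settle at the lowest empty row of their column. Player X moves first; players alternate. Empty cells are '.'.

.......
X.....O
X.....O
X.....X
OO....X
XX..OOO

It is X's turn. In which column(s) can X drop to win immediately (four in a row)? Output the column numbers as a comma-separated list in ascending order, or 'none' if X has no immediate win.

Answer: 0

Derivation:
col 0: drop X → WIN!
col 1: drop X → no win
col 2: drop X → no win
col 3: drop X → no win
col 4: drop X → no win
col 5: drop X → no win
col 6: drop X → no win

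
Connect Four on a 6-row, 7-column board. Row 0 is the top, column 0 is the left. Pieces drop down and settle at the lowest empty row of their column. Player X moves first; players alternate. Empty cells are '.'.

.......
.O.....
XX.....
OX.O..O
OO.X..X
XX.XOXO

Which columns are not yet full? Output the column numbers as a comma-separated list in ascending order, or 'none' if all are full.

Answer: 0,1,2,3,4,5,6

Derivation:
col 0: top cell = '.' → open
col 1: top cell = '.' → open
col 2: top cell = '.' → open
col 3: top cell = '.' → open
col 4: top cell = '.' → open
col 5: top cell = '.' → open
col 6: top cell = '.' → open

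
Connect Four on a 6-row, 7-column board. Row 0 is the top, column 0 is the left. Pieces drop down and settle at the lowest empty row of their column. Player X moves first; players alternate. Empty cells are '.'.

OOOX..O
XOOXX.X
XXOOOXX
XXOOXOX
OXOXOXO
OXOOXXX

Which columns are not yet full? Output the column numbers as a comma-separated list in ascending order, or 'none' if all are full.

col 0: top cell = 'O' → FULL
col 1: top cell = 'O' → FULL
col 2: top cell = 'O' → FULL
col 3: top cell = 'X' → FULL
col 4: top cell = '.' → open
col 5: top cell = '.' → open
col 6: top cell = 'O' → FULL

Answer: 4,5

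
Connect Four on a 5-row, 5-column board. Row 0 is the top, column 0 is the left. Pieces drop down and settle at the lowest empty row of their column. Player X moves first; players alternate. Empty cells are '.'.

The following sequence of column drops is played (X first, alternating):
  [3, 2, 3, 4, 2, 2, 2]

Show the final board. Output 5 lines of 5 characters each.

Move 1: X drops in col 3, lands at row 4
Move 2: O drops in col 2, lands at row 4
Move 3: X drops in col 3, lands at row 3
Move 4: O drops in col 4, lands at row 4
Move 5: X drops in col 2, lands at row 3
Move 6: O drops in col 2, lands at row 2
Move 7: X drops in col 2, lands at row 1

Answer: .....
..X..
..O..
..XX.
..OXO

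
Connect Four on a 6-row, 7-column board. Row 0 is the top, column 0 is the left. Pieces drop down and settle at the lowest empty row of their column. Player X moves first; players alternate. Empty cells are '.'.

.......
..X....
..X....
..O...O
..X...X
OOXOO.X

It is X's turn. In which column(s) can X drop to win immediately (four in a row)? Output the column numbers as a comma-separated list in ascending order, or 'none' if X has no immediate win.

Answer: none

Derivation:
col 0: drop X → no win
col 1: drop X → no win
col 2: drop X → no win
col 3: drop X → no win
col 4: drop X → no win
col 5: drop X → no win
col 6: drop X → no win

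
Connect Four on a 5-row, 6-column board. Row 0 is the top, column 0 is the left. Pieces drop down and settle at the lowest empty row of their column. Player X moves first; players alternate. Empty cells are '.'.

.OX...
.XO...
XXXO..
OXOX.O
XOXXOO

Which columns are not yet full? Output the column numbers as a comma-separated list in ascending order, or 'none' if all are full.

Answer: 0,3,4,5

Derivation:
col 0: top cell = '.' → open
col 1: top cell = 'O' → FULL
col 2: top cell = 'X' → FULL
col 3: top cell = '.' → open
col 4: top cell = '.' → open
col 5: top cell = '.' → open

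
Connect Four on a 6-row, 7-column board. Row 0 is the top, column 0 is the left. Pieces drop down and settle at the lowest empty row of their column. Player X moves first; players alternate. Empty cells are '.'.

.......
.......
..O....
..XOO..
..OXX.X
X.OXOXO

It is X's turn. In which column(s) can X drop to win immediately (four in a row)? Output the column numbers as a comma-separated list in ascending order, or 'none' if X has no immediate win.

col 0: drop X → no win
col 1: drop X → no win
col 2: drop X → no win
col 3: drop X → no win
col 4: drop X → no win
col 5: drop X → WIN!
col 6: drop X → no win

Answer: 5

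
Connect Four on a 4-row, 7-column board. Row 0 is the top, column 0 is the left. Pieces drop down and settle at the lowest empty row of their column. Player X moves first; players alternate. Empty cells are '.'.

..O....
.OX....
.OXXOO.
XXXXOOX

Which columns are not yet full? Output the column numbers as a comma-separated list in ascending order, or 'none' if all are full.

Answer: 0,1,3,4,5,6

Derivation:
col 0: top cell = '.' → open
col 1: top cell = '.' → open
col 2: top cell = 'O' → FULL
col 3: top cell = '.' → open
col 4: top cell = '.' → open
col 5: top cell = '.' → open
col 6: top cell = '.' → open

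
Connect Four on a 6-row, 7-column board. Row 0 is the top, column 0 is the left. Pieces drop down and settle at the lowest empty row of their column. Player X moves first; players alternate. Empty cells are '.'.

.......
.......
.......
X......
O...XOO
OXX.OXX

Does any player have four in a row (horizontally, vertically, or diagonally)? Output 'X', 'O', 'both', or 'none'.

none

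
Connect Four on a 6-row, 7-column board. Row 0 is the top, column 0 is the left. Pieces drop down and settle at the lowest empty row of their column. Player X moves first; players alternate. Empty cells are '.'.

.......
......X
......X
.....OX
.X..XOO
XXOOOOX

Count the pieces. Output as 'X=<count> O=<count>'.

X=8 O=7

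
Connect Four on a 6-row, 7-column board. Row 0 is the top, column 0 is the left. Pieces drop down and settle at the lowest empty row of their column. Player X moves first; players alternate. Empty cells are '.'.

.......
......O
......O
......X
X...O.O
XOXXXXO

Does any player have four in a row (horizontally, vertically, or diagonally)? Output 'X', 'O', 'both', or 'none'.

X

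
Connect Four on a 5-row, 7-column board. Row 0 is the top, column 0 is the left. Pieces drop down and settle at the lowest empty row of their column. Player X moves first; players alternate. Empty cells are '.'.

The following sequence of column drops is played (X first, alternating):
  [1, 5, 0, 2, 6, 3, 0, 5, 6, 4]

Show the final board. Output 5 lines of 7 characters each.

Move 1: X drops in col 1, lands at row 4
Move 2: O drops in col 5, lands at row 4
Move 3: X drops in col 0, lands at row 4
Move 4: O drops in col 2, lands at row 4
Move 5: X drops in col 6, lands at row 4
Move 6: O drops in col 3, lands at row 4
Move 7: X drops in col 0, lands at row 3
Move 8: O drops in col 5, lands at row 3
Move 9: X drops in col 6, lands at row 3
Move 10: O drops in col 4, lands at row 4

Answer: .......
.......
.......
X....OX
XXOOOOX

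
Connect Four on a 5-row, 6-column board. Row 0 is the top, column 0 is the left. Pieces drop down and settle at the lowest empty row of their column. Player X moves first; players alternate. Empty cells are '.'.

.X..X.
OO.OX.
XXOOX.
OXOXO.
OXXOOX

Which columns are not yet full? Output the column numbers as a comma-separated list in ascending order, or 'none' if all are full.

col 0: top cell = '.' → open
col 1: top cell = 'X' → FULL
col 2: top cell = '.' → open
col 3: top cell = '.' → open
col 4: top cell = 'X' → FULL
col 5: top cell = '.' → open

Answer: 0,2,3,5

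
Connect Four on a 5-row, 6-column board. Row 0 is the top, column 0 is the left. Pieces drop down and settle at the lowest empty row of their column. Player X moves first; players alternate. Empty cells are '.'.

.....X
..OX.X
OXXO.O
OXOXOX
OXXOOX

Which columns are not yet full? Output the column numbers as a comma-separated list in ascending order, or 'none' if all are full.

Answer: 0,1,2,3,4

Derivation:
col 0: top cell = '.' → open
col 1: top cell = '.' → open
col 2: top cell = '.' → open
col 3: top cell = '.' → open
col 4: top cell = '.' → open
col 5: top cell = 'X' → FULL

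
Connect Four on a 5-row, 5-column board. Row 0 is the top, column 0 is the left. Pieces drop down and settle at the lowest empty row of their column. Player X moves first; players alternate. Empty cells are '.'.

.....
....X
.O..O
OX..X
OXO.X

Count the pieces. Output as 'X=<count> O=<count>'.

X=5 O=5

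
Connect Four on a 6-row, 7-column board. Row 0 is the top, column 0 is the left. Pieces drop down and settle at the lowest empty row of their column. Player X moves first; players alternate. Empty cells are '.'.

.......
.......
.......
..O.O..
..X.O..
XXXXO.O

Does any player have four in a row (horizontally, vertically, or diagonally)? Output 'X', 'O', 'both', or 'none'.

X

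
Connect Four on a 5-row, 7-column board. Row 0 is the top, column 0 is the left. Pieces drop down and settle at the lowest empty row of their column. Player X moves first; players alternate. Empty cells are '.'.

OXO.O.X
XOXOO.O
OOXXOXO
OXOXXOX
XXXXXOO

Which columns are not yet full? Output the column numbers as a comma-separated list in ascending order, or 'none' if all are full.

col 0: top cell = 'O' → FULL
col 1: top cell = 'X' → FULL
col 2: top cell = 'O' → FULL
col 3: top cell = '.' → open
col 4: top cell = 'O' → FULL
col 5: top cell = '.' → open
col 6: top cell = 'X' → FULL

Answer: 3,5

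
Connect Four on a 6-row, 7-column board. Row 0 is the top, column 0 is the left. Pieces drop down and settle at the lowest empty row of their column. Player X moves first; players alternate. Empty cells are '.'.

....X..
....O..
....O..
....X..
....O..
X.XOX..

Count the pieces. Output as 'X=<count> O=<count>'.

X=5 O=4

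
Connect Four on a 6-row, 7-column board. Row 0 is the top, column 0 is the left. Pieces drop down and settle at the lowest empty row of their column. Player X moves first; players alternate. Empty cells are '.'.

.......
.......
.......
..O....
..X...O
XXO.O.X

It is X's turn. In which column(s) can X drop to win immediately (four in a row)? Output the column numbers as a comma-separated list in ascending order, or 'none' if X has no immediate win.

col 0: drop X → no win
col 1: drop X → no win
col 2: drop X → no win
col 3: drop X → no win
col 4: drop X → no win
col 5: drop X → no win
col 6: drop X → no win

Answer: none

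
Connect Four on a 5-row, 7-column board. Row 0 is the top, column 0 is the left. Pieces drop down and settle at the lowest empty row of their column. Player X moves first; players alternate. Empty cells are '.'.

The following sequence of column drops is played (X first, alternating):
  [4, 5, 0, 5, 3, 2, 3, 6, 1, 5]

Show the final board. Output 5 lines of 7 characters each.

Move 1: X drops in col 4, lands at row 4
Move 2: O drops in col 5, lands at row 4
Move 3: X drops in col 0, lands at row 4
Move 4: O drops in col 5, lands at row 3
Move 5: X drops in col 3, lands at row 4
Move 6: O drops in col 2, lands at row 4
Move 7: X drops in col 3, lands at row 3
Move 8: O drops in col 6, lands at row 4
Move 9: X drops in col 1, lands at row 4
Move 10: O drops in col 5, lands at row 2

Answer: .......
.......
.....O.
...X.O.
XXOXXOO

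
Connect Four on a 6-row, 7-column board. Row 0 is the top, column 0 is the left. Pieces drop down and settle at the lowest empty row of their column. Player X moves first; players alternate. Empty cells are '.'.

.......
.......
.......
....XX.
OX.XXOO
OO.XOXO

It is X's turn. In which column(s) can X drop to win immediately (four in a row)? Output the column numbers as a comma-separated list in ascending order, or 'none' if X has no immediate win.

Answer: none

Derivation:
col 0: drop X → no win
col 1: drop X → no win
col 2: drop X → no win
col 3: drop X → no win
col 4: drop X → no win
col 5: drop X → no win
col 6: drop X → no win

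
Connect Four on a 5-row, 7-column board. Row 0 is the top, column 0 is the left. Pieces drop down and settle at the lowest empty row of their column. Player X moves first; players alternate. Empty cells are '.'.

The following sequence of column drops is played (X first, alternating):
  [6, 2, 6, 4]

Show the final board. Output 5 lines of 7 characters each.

Answer: .......
.......
.......
......X
..O.O.X

Derivation:
Move 1: X drops in col 6, lands at row 4
Move 2: O drops in col 2, lands at row 4
Move 3: X drops in col 6, lands at row 3
Move 4: O drops in col 4, lands at row 4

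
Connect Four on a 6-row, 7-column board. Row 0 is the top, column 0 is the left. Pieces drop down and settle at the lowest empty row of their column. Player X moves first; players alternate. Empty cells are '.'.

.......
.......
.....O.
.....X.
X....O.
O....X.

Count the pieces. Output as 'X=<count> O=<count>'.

X=3 O=3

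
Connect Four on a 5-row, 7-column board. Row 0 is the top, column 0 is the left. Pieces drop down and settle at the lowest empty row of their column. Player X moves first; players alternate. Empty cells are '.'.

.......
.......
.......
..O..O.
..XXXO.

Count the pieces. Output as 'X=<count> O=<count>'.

X=3 O=3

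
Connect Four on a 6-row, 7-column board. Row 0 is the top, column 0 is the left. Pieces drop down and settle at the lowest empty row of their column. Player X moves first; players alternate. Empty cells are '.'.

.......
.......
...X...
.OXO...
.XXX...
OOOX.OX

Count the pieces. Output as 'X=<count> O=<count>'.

X=7 O=6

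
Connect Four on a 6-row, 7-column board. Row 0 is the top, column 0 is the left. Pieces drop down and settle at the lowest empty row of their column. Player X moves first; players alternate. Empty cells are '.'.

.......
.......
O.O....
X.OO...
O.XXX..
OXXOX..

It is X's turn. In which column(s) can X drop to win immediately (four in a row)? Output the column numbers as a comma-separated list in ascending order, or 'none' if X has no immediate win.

col 0: drop X → no win
col 1: drop X → WIN!
col 2: drop X → no win
col 3: drop X → no win
col 4: drop X → no win
col 5: drop X → no win
col 6: drop X → no win

Answer: 1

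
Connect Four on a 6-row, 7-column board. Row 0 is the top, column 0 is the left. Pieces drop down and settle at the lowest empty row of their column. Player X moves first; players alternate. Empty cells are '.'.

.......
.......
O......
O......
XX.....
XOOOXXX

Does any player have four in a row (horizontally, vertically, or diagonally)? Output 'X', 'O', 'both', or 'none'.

none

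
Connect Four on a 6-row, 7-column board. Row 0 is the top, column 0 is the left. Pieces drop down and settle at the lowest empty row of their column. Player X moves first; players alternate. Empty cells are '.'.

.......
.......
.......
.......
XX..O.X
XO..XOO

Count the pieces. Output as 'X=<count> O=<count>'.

X=5 O=4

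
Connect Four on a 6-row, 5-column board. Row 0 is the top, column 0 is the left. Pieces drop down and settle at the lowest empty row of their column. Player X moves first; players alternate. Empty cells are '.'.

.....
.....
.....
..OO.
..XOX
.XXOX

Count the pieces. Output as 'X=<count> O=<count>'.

X=5 O=4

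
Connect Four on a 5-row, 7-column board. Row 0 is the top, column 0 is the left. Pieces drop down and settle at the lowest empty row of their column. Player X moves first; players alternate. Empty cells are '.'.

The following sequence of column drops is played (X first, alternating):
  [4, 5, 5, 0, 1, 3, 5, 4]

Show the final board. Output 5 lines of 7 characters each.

Move 1: X drops in col 4, lands at row 4
Move 2: O drops in col 5, lands at row 4
Move 3: X drops in col 5, lands at row 3
Move 4: O drops in col 0, lands at row 4
Move 5: X drops in col 1, lands at row 4
Move 6: O drops in col 3, lands at row 4
Move 7: X drops in col 5, lands at row 2
Move 8: O drops in col 4, lands at row 3

Answer: .......
.......
.....X.
....OX.
OX.OXO.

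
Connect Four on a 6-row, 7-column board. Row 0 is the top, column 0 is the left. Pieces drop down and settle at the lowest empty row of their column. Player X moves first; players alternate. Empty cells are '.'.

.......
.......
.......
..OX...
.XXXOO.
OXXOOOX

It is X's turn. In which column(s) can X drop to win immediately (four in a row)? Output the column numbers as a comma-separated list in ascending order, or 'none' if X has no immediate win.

col 0: drop X → WIN!
col 1: drop X → no win
col 2: drop X → no win
col 3: drop X → no win
col 4: drop X → no win
col 5: drop X → no win
col 6: drop X → no win

Answer: 0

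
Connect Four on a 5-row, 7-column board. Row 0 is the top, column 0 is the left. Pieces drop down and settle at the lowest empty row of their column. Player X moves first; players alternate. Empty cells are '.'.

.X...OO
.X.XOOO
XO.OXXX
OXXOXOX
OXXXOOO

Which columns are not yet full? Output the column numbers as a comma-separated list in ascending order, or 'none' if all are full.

col 0: top cell = '.' → open
col 1: top cell = 'X' → FULL
col 2: top cell = '.' → open
col 3: top cell = '.' → open
col 4: top cell = '.' → open
col 5: top cell = 'O' → FULL
col 6: top cell = 'O' → FULL

Answer: 0,2,3,4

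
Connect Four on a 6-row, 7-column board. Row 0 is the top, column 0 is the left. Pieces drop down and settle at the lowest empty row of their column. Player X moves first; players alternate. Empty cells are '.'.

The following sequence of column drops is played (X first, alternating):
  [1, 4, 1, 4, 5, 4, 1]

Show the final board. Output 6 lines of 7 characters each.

Move 1: X drops in col 1, lands at row 5
Move 2: O drops in col 4, lands at row 5
Move 3: X drops in col 1, lands at row 4
Move 4: O drops in col 4, lands at row 4
Move 5: X drops in col 5, lands at row 5
Move 6: O drops in col 4, lands at row 3
Move 7: X drops in col 1, lands at row 3

Answer: .......
.......
.......
.X..O..
.X..O..
.X..OX.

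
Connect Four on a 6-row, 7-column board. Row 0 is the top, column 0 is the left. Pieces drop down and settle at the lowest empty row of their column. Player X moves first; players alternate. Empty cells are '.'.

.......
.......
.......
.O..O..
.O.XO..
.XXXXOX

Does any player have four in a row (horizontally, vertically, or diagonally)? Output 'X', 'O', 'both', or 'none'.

X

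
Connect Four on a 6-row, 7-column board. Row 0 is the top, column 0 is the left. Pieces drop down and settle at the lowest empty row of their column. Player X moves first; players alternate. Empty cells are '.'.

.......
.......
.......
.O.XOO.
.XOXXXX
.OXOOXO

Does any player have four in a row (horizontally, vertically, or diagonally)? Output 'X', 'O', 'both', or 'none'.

X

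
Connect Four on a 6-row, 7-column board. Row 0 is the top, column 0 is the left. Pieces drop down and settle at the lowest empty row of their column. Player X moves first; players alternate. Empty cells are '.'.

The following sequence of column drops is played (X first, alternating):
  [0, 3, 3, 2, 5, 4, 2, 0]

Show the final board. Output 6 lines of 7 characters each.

Answer: .......
.......
.......
.......
O.XX...
X.OOOX.

Derivation:
Move 1: X drops in col 0, lands at row 5
Move 2: O drops in col 3, lands at row 5
Move 3: X drops in col 3, lands at row 4
Move 4: O drops in col 2, lands at row 5
Move 5: X drops in col 5, lands at row 5
Move 6: O drops in col 4, lands at row 5
Move 7: X drops in col 2, lands at row 4
Move 8: O drops in col 0, lands at row 4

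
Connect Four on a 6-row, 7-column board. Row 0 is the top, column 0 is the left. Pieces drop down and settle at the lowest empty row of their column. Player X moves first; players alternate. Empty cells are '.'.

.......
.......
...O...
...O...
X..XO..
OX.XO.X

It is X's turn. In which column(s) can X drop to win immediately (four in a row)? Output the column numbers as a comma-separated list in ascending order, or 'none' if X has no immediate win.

Answer: none

Derivation:
col 0: drop X → no win
col 1: drop X → no win
col 2: drop X → no win
col 3: drop X → no win
col 4: drop X → no win
col 5: drop X → no win
col 6: drop X → no win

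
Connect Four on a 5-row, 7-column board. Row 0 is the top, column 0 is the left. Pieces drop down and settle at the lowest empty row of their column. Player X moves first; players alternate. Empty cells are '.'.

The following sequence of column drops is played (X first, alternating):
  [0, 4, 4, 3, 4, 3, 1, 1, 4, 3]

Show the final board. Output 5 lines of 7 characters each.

Move 1: X drops in col 0, lands at row 4
Move 2: O drops in col 4, lands at row 4
Move 3: X drops in col 4, lands at row 3
Move 4: O drops in col 3, lands at row 4
Move 5: X drops in col 4, lands at row 2
Move 6: O drops in col 3, lands at row 3
Move 7: X drops in col 1, lands at row 4
Move 8: O drops in col 1, lands at row 3
Move 9: X drops in col 4, lands at row 1
Move 10: O drops in col 3, lands at row 2

Answer: .......
....X..
...OX..
.O.OX..
XX.OO..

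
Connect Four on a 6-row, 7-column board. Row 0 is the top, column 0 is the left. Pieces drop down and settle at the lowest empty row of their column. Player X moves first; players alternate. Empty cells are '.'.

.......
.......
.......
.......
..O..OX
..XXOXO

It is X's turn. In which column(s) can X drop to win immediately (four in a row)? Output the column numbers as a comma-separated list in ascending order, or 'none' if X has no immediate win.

col 0: drop X → no win
col 1: drop X → no win
col 2: drop X → no win
col 3: drop X → no win
col 4: drop X → no win
col 5: drop X → no win
col 6: drop X → no win

Answer: none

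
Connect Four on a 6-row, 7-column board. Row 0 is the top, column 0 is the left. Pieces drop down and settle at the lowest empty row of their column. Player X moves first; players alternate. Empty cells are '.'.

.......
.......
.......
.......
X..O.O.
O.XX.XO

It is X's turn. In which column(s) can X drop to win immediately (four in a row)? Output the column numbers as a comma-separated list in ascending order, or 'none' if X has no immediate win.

col 0: drop X → no win
col 1: drop X → no win
col 2: drop X → no win
col 3: drop X → no win
col 4: drop X → WIN!
col 5: drop X → no win
col 6: drop X → no win

Answer: 4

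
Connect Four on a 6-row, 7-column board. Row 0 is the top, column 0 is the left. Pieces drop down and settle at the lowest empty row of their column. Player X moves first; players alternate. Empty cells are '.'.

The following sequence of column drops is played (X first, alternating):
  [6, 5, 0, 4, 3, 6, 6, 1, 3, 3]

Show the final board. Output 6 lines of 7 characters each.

Answer: .......
.......
.......
...O..X
...X..O
XO.XOOX

Derivation:
Move 1: X drops in col 6, lands at row 5
Move 2: O drops in col 5, lands at row 5
Move 3: X drops in col 0, lands at row 5
Move 4: O drops in col 4, lands at row 5
Move 5: X drops in col 3, lands at row 5
Move 6: O drops in col 6, lands at row 4
Move 7: X drops in col 6, lands at row 3
Move 8: O drops in col 1, lands at row 5
Move 9: X drops in col 3, lands at row 4
Move 10: O drops in col 3, lands at row 3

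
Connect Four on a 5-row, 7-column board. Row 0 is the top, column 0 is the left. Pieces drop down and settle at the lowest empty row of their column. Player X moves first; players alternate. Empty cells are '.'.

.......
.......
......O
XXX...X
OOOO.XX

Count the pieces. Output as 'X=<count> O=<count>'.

X=6 O=5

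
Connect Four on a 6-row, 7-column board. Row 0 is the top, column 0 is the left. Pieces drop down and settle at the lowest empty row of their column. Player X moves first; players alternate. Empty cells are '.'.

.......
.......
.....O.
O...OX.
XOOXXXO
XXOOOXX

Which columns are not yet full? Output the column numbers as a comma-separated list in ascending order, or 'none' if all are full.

Answer: 0,1,2,3,4,5,6

Derivation:
col 0: top cell = '.' → open
col 1: top cell = '.' → open
col 2: top cell = '.' → open
col 3: top cell = '.' → open
col 4: top cell = '.' → open
col 5: top cell = '.' → open
col 6: top cell = '.' → open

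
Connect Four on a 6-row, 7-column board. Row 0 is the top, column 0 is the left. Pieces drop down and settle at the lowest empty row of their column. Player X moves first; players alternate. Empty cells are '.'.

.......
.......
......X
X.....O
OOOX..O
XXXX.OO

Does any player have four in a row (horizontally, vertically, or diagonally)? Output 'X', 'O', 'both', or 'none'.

X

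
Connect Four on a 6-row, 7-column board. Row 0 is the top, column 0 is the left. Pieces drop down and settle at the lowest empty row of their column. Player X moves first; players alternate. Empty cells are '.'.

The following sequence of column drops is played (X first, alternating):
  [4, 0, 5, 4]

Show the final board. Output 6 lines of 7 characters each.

Answer: .......
.......
.......
.......
....O..
O...XX.

Derivation:
Move 1: X drops in col 4, lands at row 5
Move 2: O drops in col 0, lands at row 5
Move 3: X drops in col 5, lands at row 5
Move 4: O drops in col 4, lands at row 4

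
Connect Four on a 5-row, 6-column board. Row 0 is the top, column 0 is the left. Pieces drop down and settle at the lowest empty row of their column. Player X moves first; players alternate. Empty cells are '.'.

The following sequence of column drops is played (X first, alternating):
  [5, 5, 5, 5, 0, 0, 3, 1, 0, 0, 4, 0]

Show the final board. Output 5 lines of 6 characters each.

Answer: O.....
O....O
X....X
O....O
XO.XXX

Derivation:
Move 1: X drops in col 5, lands at row 4
Move 2: O drops in col 5, lands at row 3
Move 3: X drops in col 5, lands at row 2
Move 4: O drops in col 5, lands at row 1
Move 5: X drops in col 0, lands at row 4
Move 6: O drops in col 0, lands at row 3
Move 7: X drops in col 3, lands at row 4
Move 8: O drops in col 1, lands at row 4
Move 9: X drops in col 0, lands at row 2
Move 10: O drops in col 0, lands at row 1
Move 11: X drops in col 4, lands at row 4
Move 12: O drops in col 0, lands at row 0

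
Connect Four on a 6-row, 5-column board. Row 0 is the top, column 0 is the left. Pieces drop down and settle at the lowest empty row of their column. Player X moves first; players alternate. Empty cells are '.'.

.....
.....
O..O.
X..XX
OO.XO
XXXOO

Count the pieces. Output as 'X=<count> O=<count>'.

X=7 O=7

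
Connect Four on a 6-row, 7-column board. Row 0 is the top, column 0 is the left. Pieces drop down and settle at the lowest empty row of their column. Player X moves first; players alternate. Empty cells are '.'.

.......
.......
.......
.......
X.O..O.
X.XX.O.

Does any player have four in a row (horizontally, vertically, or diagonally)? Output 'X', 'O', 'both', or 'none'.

none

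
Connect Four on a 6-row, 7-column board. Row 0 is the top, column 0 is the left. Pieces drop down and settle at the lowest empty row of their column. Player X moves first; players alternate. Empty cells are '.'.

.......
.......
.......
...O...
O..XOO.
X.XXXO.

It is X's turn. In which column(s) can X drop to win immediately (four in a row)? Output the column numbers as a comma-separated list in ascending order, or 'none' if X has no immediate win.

Answer: 1

Derivation:
col 0: drop X → no win
col 1: drop X → WIN!
col 2: drop X → no win
col 3: drop X → no win
col 4: drop X → no win
col 5: drop X → no win
col 6: drop X → no win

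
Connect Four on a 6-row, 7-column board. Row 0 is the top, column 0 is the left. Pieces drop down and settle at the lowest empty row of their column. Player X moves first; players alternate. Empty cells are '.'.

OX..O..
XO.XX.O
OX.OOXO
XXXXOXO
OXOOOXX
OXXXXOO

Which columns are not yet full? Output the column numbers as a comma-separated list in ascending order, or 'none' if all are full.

Answer: 2,3,5,6

Derivation:
col 0: top cell = 'O' → FULL
col 1: top cell = 'X' → FULL
col 2: top cell = '.' → open
col 3: top cell = '.' → open
col 4: top cell = 'O' → FULL
col 5: top cell = '.' → open
col 6: top cell = '.' → open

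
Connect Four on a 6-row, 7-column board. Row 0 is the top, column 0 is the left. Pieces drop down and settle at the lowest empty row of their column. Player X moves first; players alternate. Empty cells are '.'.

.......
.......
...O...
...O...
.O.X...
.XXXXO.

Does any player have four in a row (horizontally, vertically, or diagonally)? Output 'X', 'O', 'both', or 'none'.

X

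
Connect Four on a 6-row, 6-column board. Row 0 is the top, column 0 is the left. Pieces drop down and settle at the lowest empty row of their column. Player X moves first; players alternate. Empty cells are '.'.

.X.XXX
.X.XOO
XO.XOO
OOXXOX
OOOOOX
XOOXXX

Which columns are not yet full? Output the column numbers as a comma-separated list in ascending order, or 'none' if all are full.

col 0: top cell = '.' → open
col 1: top cell = 'X' → FULL
col 2: top cell = '.' → open
col 3: top cell = 'X' → FULL
col 4: top cell = 'X' → FULL
col 5: top cell = 'X' → FULL

Answer: 0,2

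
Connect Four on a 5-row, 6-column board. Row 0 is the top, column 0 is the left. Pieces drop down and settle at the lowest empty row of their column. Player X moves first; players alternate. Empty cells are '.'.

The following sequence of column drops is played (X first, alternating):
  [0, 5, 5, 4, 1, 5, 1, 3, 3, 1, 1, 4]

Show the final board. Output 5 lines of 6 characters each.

Answer: ......
.X....
.O...O
.X.XOX
XX.OOO

Derivation:
Move 1: X drops in col 0, lands at row 4
Move 2: O drops in col 5, lands at row 4
Move 3: X drops in col 5, lands at row 3
Move 4: O drops in col 4, lands at row 4
Move 5: X drops in col 1, lands at row 4
Move 6: O drops in col 5, lands at row 2
Move 7: X drops in col 1, lands at row 3
Move 8: O drops in col 3, lands at row 4
Move 9: X drops in col 3, lands at row 3
Move 10: O drops in col 1, lands at row 2
Move 11: X drops in col 1, lands at row 1
Move 12: O drops in col 4, lands at row 3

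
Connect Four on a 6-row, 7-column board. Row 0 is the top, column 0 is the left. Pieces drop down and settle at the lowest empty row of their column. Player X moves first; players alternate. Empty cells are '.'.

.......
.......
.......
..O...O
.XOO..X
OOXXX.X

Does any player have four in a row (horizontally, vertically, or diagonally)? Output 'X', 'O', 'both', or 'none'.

none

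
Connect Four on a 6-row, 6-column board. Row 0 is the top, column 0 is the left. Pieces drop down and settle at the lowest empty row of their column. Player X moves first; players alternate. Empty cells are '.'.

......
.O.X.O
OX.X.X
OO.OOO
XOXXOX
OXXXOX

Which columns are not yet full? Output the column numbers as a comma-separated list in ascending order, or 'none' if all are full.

Answer: 0,1,2,3,4,5

Derivation:
col 0: top cell = '.' → open
col 1: top cell = '.' → open
col 2: top cell = '.' → open
col 3: top cell = '.' → open
col 4: top cell = '.' → open
col 5: top cell = '.' → open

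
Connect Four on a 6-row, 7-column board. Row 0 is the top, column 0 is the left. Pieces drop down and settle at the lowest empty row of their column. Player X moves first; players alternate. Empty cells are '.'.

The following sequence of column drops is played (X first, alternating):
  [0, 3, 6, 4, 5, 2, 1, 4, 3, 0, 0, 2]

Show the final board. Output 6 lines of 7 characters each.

Answer: .......
.......
.......
X......
O.OXO..
XXOOOXX

Derivation:
Move 1: X drops in col 0, lands at row 5
Move 2: O drops in col 3, lands at row 5
Move 3: X drops in col 6, lands at row 5
Move 4: O drops in col 4, lands at row 5
Move 5: X drops in col 5, lands at row 5
Move 6: O drops in col 2, lands at row 5
Move 7: X drops in col 1, lands at row 5
Move 8: O drops in col 4, lands at row 4
Move 9: X drops in col 3, lands at row 4
Move 10: O drops in col 0, lands at row 4
Move 11: X drops in col 0, lands at row 3
Move 12: O drops in col 2, lands at row 4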